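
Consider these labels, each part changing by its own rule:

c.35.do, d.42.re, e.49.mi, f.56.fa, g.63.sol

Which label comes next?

h.70.la

Letter — letters move forward 1 place in the alphabet: c, d, e, f, g → h.
Second component: +7 each step, so 35, 42, 49, 56, 63 → 70.
Note: runs through the solfège scale do→ti, so do, re, mi, fa, sol → la.
Combining the parts gives h.70.la.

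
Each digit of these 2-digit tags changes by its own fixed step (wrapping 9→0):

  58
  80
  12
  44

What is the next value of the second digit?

6

Second digit: +2 each step, mod 10; 8, 0, 2, 4 → 6.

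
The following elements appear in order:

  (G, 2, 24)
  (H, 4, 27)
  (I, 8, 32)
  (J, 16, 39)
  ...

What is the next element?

(K, 32, 48)

Letter: letters move forward 1 place in the alphabet, so G, H, I, J → K.
Second entry: ×2 each step, so 2, 4, 8, 16 → 32.
Third entry: differences are 3, 5, 7, … (increasing by 2 each time), so 24, 27, 32, 39 → 48.
Putting it together: (K, 32, 48).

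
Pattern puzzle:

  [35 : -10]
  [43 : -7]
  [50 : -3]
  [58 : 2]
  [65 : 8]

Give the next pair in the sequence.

First value: alternating steps +8, +7, +8, +7, …; 35, 43, 50, 58, 65 → 73.
Second value: -10, -7, -3, 2, 8 → 15 (differences are 3, 4, 5, … (increasing by 1 each time)).
Combining the parts gives [73 : 15].

[73 : 15]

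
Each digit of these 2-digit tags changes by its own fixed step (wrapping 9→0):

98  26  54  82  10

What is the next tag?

For the first digit, +3 each step, mod 10: 9, 2, 5, 8, 1 → 4.
Second digit: −2 each step, mod 10, so 8, 6, 4, 2, 0 → 8.
So the next tag is 48.

48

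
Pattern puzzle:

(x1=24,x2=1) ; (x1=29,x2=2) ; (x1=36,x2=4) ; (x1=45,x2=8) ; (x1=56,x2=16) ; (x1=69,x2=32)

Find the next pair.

(x1=84,x2=64)

X1: 24, 29, 36, 45, 56, 69 → 84 (differences are 5, 7, 9, … (increasing by 2 each time)).
X2: 1, 2, 4, 8, 16, 32 → 64 (×2 each step).
So the next pair is (x1=84,x2=64).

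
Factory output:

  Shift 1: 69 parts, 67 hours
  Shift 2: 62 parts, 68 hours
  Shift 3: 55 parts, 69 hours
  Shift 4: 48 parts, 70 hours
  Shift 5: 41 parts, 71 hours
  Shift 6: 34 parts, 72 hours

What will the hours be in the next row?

73

Parts goes 69, 62, 55, 48, 41, 34 → 27 (−7 each step).
Hours — +1 each step: 67, 68, 69, 70, 71, 72 → 73.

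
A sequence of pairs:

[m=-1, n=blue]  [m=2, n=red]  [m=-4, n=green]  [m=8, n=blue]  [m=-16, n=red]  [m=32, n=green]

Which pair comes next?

[m=-64, n=blue]

For the m, ×(-2) each step: -1, 2, -4, 8, -16, 32 → -64.
N: blue, red, green, blue, red, green → blue (repeats blue → red → green).
So the next pair is [m=-64, n=blue].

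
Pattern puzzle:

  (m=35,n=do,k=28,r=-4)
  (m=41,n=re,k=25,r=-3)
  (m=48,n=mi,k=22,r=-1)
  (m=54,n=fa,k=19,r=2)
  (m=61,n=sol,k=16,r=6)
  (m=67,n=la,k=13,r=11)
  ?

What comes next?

(m=74,n=ti,k=10,r=17)

M: 35, 41, 48, 54, 61, 67 → 74 (alternating steps +6, +7, +6, +7, …).
N goes do, re, mi, fa, sol, la → ti (runs through the solfège scale do→ti).
K: −3 each step; 28, 25, 22, 19, 16, 13 → 10.
For the r, differences are 1, 2, 3, … (increasing by 1 each time): -4, -3, -1, 2, 6, 11 → 17.
So the next term is (m=74,n=ti,k=10,r=17).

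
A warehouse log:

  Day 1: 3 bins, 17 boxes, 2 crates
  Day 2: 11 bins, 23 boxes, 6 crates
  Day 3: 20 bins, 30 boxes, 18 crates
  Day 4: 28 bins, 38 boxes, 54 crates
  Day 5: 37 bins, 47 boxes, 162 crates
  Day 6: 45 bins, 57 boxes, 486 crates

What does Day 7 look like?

54 bins, 68 boxes, 1458 crates

Bins — alternating steps +8, +9, +8, +9, …: 3, 11, 20, 28, 37, 45 → 54.
Boxes: differences are 6, 7, 8, … (increasing by 1 each time), so 17, 23, 30, 38, 47, 57 → 68.
Crates: 2, 6, 18, 54, 162, 486 → 1458 (×3 each step).
So the next line is 54 bins, 68 boxes, 1458 crates.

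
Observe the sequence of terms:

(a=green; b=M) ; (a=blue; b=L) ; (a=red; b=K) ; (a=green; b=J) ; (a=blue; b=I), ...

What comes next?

For the a, repeats green → blue → red: green, blue, red, green, blue → red.
For the b, letters move back 1 place in the alphabet: M, L, K, J, I → H.
So the next term is (a=red; b=H).

(a=red; b=H)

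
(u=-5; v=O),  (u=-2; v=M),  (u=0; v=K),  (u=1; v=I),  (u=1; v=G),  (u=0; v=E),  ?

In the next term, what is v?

C

V: letters move back 2 places in the alphabet, so O, M, K, I, G, E → C.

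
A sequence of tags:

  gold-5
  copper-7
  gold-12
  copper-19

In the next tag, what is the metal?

gold

Metal: alternates gold ↔ copper; gold, copper, gold, copper → gold.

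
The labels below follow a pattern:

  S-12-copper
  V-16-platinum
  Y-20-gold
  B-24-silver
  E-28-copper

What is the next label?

Letter — letters move forward 3 places in the alphabet, wrapping Z→A: S, V, Y, B, E → H.
Second component: 12, 16, 20, 24, 28 → 32 (+4 each step).
Metal: repeats copper → platinum → gold → silver; copper, platinum, gold, silver, copper → platinum.
Combining the parts gives H-32-platinum.

H-32-platinum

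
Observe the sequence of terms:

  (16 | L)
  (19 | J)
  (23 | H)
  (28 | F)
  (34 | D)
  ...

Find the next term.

(41 | B)

First entry: differences are 3, 4, 5, … (increasing by 1 each time); 16, 19, 23, 28, 34 → 41.
Letter: letters move back 2 places in the alphabet; L, J, H, F, D → B.
Putting it together: (41 | B).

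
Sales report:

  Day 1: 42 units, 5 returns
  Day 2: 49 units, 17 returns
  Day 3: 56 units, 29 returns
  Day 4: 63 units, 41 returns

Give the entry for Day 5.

70 units, 53 returns

Units: 42, 49, 56, 63 → 70 (+7 each step).
For the returns, +12 each step: 5, 17, 29, 41 → 53.
Combining the parts gives 70 units, 53 returns.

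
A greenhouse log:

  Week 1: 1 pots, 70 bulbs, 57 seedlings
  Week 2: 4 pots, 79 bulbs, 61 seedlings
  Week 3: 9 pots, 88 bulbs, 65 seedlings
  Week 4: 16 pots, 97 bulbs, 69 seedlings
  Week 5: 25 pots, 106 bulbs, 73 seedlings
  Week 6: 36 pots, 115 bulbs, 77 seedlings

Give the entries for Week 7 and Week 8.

49 pots, 124 bulbs, 81 seedlings; 64 pots, 133 bulbs, 85 seedlings

Pots: perfect squares: 1², 2², 3², …; 1, 4, 9, 16, 25, 36 → 49 → 64.
Bulbs: +9 each step, so 70, 79, 88, 97, 106, 115 → 124 → 133.
Seedlings: 57, 61, 65, 69, 73, 77 → 81 → 85 (+4 each step).
Putting the parts together: 49 pots, 124 bulbs, 81 seedlings and then 64 pots, 133 bulbs, 85 seedlings.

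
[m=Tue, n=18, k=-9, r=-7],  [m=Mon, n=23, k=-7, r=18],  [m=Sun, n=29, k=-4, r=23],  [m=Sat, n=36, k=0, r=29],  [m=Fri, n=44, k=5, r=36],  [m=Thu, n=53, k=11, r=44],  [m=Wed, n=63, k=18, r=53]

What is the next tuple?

[m=Tue, n=74, k=26, r=63]

M: Tue, Mon, Sun, Sat, Fri, Thu, Wed → Tue (runs backward through the weekdays Mon→Sun).
N — differences are 5, 6, 7, … (increasing by 1 each time): 18, 23, 29, 36, 44, 53, 63 → 74.
K: -9, -7, -4, 0, 5, 11, 18 → 26 (differences are 2, 3, 4, … (increasing by 1 each time)).
R: always the previous value of the n; -7, 18, 23, 29, 36, 44, 53 → 63.
So the next tuple is [m=Tue, n=74, k=26, r=63].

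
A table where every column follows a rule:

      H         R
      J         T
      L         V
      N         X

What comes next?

P  Z

First letter — letters move forward 2 places in the alphabet: H, J, L, N → P.
Second letter — letters move forward 2 places in the alphabet: R, T, V, X → Z.
Combining the parts gives P  Z.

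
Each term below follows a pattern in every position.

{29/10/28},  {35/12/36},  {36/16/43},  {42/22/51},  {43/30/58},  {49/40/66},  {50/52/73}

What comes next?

{56/66/81}

First entry goes 29, 35, 36, 42, 43, 49, 50 → 56 (alternating steps +6, +1, +6, +1, …).
Second entry goes 10, 12, 16, 22, 30, 40, 52 → 66 (differences are 2, 4, 6, … (increasing by 2 each time)).
Third entry: alternating steps +8, +7, +8, +7, …; 28, 36, 43, 51, 58, 66, 73 → 81.
Combining the parts gives {56/66/81}.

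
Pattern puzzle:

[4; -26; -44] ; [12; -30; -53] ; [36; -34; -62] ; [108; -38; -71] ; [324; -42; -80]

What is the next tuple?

[972; -46; -89]

First component: ×3 each step; 4, 12, 36, 108, 324 → 972.
Second component: −4 each step, so -26, -30, -34, -38, -42 → -46.
Third component: -44, -53, -62, -71, -80 → -89 (−9 each step).
Combining the parts gives [972; -46; -89].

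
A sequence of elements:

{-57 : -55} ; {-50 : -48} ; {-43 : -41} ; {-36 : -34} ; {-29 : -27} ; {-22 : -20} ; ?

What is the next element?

{-15 : -13}

First slot: +7 each step; -57, -50, -43, -36, -29, -22 → -15.
For the second slot, always 2 more than the first slot: -55, -48, -41, -34, -27, -20 → -13.
Putting it together: {-15 : -13}.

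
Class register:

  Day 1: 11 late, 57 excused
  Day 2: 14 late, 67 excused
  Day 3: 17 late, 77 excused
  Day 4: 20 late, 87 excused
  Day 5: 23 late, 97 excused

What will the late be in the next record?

26

Late: +3 each step, so 11, 14, 17, 20, 23 → 26.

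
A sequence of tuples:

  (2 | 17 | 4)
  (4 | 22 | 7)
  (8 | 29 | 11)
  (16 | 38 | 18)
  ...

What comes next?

(32 | 49 | 29)

First slot: 2, 4, 8, 16 → 32 (×2 each step).
Second slot — differences are 5, 7, 9, … (increasing by 2 each time): 17, 22, 29, 38 → 49.
Third slot goes 4, 7, 11, 18 → 29 (each term is the sum of the two before it).
Putting it together: (32 | 49 | 29).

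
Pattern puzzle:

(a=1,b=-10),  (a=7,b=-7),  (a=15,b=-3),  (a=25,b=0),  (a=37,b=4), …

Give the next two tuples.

A — differences are 6, 8, 10, … (increasing by 2 each time): 1, 7, 15, 25, 37 → 51 → 67.
B goes -10, -7, -3, 0, 4 → 7 → 11 (alternating steps +3, +4, +3, +4, …).
Putting the parts together: (a=51,b=7) and then (a=67,b=11).

(a=51,b=7), (a=67,b=11)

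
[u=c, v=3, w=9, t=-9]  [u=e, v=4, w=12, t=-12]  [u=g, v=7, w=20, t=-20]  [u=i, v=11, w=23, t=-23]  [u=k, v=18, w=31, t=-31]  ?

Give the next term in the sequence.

U — letters move forward 2 places in the alphabet: c, e, g, i, k → m.
V: each term is the sum of the two before it, so 3, 4, 7, 11, 18 → 29.
W — alternating steps +3, +8, +3, +8, …: 9, 12, 20, 23, 31 → 34.
T: always the negative of the w, so -9, -12, -20, -23, -31 → -34.
Putting it together: [u=m, v=29, w=34, t=-34].

[u=m, v=29, w=34, t=-34]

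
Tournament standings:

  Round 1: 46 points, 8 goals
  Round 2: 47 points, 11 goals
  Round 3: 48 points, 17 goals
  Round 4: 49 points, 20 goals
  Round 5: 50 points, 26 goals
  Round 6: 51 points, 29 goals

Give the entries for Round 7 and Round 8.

52 points, 35 goals; 53 points, 38 goals

Points: +1 each step; 46, 47, 48, 49, 50, 51 → 52 → 53.
Goals goes 8, 11, 17, 20, 26, 29 → 35 → 38 (alternating steps +3, +6, +3, +6, …).
Putting the parts together: 52 points, 35 goals and then 53 points, 38 goals.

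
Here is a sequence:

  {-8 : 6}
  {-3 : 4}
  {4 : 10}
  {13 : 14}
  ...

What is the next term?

{24 : 24}

First slot: -8, -3, 4, 13 → 24 (differences are 5, 7, 9, … (increasing by 2 each time)).
Second slot — each term is the sum of the two before it: 6, 4, 10, 14 → 24.
So the next term is {24 : 24}.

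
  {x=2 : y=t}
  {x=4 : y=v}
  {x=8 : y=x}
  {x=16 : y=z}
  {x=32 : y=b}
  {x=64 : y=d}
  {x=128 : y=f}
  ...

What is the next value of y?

h

X: ×2 each step; 2, 4, 8, 16, 32, 64, 128 → 256.
Y: t, v, x, z, b, d, f → h (letters move forward 2 places in the alphabet, wrapping Z→A).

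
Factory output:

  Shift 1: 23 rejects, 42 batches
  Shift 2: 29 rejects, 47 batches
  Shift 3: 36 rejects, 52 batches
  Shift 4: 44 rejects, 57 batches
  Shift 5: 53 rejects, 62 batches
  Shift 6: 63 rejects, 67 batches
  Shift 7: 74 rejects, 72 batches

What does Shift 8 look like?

86 rejects, 77 batches

Rejects: 23, 29, 36, 44, 53, 63, 74 → 86 (differences are 6, 7, 8, … (increasing by 1 each time)).
Batches: 42, 47, 52, 57, 62, 67, 72 → 77 (+5 each step).
Combining the parts gives 86 rejects, 77 batches.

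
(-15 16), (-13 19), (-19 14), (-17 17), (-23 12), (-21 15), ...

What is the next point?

(-27 10)

For the first coordinate, alternating steps +2, −6, +2, −6, …: -15, -13, -19, -17, -23, -21 → -27.
Second coordinate: alternating steps +3, −5, +3, −5, …; 16, 19, 14, 17, 12, 15 → 10.
So the next point is (-27 10).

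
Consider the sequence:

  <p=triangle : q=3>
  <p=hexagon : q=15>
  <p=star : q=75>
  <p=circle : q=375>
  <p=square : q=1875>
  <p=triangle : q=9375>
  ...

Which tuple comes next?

P: repeats triangle → hexagon → star → circle → square, so triangle, hexagon, star, circle, square, triangle → hexagon.
Q: ×5 each step, so 3, 15, 75, 375, 1875, 9375 → 46875.
So the next tuple is <p=hexagon : q=46875>.

<p=hexagon : q=46875>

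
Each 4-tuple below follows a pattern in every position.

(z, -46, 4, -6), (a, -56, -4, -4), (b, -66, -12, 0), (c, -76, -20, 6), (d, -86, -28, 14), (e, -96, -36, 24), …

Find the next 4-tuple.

Letter: z, a, b, c, d, e → f (letters move forward 1 place in the alphabet, wrapping Z→A).
Second part: -46, -56, -66, -76, -86, -96 → -106 (−10 each step).
Third part: −8 each step, so 4, -4, -12, -20, -28, -36 → -44.
Fourth part: -6, -4, 0, 6, 14, 24 → 36 (differences are 2, 4, 6, … (increasing by 2 each time)).
Combining the parts gives (f, -106, -44, 36).

(f, -106, -44, 36)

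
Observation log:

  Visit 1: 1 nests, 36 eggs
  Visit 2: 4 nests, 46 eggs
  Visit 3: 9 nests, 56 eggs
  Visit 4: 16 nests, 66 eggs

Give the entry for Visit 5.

25 nests, 76 eggs

Nests goes 1, 4, 9, 16 → 25 (perfect squares: 1², 2², 3², …).
Eggs: +10 each step, so 36, 46, 56, 66 → 76.
Combining the parts gives 25 nests, 76 eggs.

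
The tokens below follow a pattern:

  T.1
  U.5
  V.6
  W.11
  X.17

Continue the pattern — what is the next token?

Y.28

For the letter, letters move forward 1 place in the alphabet: T, U, V, W, X → Y.
Second component: 1, 5, 6, 11, 17 → 28 (each term is the sum of the two before it).
So the next token is Y.28.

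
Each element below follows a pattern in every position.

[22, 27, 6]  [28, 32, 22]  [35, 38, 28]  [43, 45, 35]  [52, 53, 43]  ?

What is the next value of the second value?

First value goes 22, 28, 35, 43, 52 → 62 (differences are 6, 7, 8, … (increasing by 1 each time)).
Second value — differences are 5, 6, 7, … (increasing by 1 each time): 27, 32, 38, 45, 53 → 62.
Third value — always the previous value of the first value: 6, 22, 28, 35, 43 → 52.

62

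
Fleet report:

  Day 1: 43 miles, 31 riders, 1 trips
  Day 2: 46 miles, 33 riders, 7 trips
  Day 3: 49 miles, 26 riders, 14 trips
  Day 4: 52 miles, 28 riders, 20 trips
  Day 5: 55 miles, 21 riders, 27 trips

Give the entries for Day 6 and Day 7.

Miles: +3 each step; 43, 46, 49, 52, 55 → 58 → 61.
For the riders, alternating steps +2, −7, +2, −7, …: 31, 33, 26, 28, 21 → 23 → 16.
Trips — alternating steps +6, +7, +6, +7, …: 1, 7, 14, 20, 27 → 33 → 40.
So the next two lines are 58 miles, 23 riders, 33 trips and 61 miles, 16 riders, 40 trips.

58 miles, 23 riders, 33 trips; 61 miles, 16 riders, 40 trips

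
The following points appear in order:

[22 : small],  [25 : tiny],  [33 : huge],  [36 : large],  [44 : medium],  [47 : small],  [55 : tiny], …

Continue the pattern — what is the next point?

[58 : huge]

First slot: alternating steps +3, +8, +3, +8, …, so 22, 25, 33, 36, 44, 47, 55 → 58.
Size: small, tiny, huge, large, medium, small, tiny → huge (repeats small → tiny → huge → large → medium).
So the next point is [58 : huge].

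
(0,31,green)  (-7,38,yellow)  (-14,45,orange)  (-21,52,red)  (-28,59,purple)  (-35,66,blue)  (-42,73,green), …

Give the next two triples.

First entry: −7 each step; 0, -7, -14, -21, -28, -35, -42 → -49 → -56.
Second entry: together with the first entry always sums to 31; 31, 38, 45, 52, 59, 66, 73 → 80 → 87.
Colour: repeats green → yellow → orange → red → purple → blue, so green, yellow, orange, red, purple, blue, green → yellow → orange.
Putting the parts together: (-49,80,yellow) and then (-56,87,orange).

(-49,80,yellow), (-56,87,orange)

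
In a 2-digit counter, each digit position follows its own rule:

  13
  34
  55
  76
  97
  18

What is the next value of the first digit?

3

First digit: 1, 3, 5, 7, 9, 1 → 3 (+2 each step, mod 10).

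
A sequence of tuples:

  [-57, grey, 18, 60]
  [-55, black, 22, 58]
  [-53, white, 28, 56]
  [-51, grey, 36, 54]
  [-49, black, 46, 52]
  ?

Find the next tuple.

[-47, white, 58, 50]

First coordinate — +2 each step: -57, -55, -53, -51, -49 → -47.
Shade goes grey, black, white, grey, black → white (repeats grey → black → white).
Third coordinate: differences are 4, 6, 8, … (increasing by 2 each time); 18, 22, 28, 36, 46 → 58.
Fourth coordinate: −2 each step; 60, 58, 56, 54, 52 → 50.
So the next tuple is [-47, white, 58, 50].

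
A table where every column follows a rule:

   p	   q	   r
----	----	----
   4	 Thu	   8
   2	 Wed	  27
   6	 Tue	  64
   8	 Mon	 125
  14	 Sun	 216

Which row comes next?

22  Sat  343

Column p: each term is the sum of the two before it; 4, 2, 6, 8, 14 → 22.
Column q: runs backward through the weekdays Mon→Sun, so Thu, Wed, Tue, Mon, Sun → Sat.
Column r: perfect cubes: 2³, 3³, 4³, …, so 8, 27, 64, 125, 216 → 343.
So the next row is 22  Sat  343.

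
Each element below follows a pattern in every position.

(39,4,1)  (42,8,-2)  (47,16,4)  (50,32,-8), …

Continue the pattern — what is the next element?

(55,64,16)

First entry: alternating steps +3, +5, +3, +5, …, so 39, 42, 47, 50 → 55.
Second entry: 4, 8, 16, 32 → 64 (×2 each step).
Third entry — ×(-2) each step: 1, -2, 4, -8 → 16.
Putting it together: (55,64,16).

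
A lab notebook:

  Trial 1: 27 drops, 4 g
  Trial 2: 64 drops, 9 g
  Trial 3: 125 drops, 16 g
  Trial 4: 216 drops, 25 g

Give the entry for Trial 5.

343 drops, 36 g

Drops: 27, 64, 125, 216 → 343 (perfect cubes: 3³, 4³, 5³, …).
G: perfect squares: 2², 3², 4², …; 4, 9, 16, 25 → 36.
So the next line is 343 drops, 36 g.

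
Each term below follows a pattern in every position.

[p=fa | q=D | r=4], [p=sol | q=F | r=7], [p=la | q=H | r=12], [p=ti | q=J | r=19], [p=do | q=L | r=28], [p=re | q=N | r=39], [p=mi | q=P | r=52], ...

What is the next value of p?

fa

P: runs through the solfège scale do→ti; fa, sol, la, ti, do, re, mi → fa.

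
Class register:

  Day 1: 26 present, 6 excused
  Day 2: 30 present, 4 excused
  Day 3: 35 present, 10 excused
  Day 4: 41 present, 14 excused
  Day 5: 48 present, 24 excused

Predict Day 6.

56 present, 38 excused

Present: differences are 4, 5, 6, … (increasing by 1 each time), so 26, 30, 35, 41, 48 → 56.
Excused goes 6, 4, 10, 14, 24 → 38 (each term is the sum of the two before it).
Combining the parts gives 56 present, 38 excused.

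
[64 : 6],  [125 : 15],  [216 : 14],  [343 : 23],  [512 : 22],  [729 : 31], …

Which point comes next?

First component: 64, 125, 216, 343, 512, 729 → 1000 (perfect cubes: 4³, 5³, 6³, …).
Second component: alternating steps +9, −1, +9, −1, …, so 6, 15, 14, 23, 22, 31 → 30.
Putting it together: [1000 : 30].

[1000 : 30]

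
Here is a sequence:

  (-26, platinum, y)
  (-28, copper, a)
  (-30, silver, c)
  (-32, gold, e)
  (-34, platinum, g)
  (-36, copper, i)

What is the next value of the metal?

First component: -26, -28, -30, -32, -34, -36 → -38 (−2 each step).
Metal: repeats platinum → copper → silver → gold; platinum, copper, silver, gold, platinum, copper → silver.
For the letter, letters move forward 2 places in the alphabet, wrapping Z→A: y, a, c, e, g, i → k.

silver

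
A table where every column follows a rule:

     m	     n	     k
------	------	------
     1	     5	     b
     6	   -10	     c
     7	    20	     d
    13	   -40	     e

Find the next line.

Column m: each term is the sum of the two before it, so 1, 6, 7, 13 → 20.
Column n: 5, -10, 20, -40 → 80 (×(-2) each step).
Column k: letters move forward 1 place in the alphabet, so b, c, d, e → f.
Putting it together: 20  80  f.

20  80  f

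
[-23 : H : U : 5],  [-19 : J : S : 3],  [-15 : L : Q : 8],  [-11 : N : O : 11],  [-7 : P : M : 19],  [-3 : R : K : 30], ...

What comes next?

[1 : T : I : 49]

First entry: +4 each step, so -23, -19, -15, -11, -7, -3 → 1.
First letter: H, J, L, N, P, R → T (letters move forward 2 places in the alphabet).
Second letter: letters move back 2 places in the alphabet; U, S, Q, O, M, K → I.
Fourth entry: 5, 3, 8, 11, 19, 30 → 49 (each term is the sum of the two before it).
Combining the parts gives [1 : T : I : 49].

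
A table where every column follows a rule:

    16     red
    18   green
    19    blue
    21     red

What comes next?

First component goes 16, 18, 19, 21 → 22 (alternating steps +2, +1, +2, +1, …).
Colour: red, green, blue, red → green (repeats red → green → blue).
Combining the parts gives 22  green.

22  green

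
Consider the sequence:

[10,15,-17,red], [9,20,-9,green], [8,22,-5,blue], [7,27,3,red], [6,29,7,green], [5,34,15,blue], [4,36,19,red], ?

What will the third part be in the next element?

27

Third part: alternating steps +8, +4, +8, +4, …; -17, -9, -5, 3, 7, 15, 19 → 27.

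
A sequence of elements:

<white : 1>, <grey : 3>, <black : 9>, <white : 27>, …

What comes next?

Shade: white, grey, black, white → grey (repeats white → grey → black).
Second component: ×3 each step; 1, 3, 9, 27 → 81.
Putting it together: <grey : 81>.

<grey : 81>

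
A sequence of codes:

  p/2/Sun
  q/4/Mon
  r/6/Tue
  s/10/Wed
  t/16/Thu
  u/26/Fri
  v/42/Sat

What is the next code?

w/68/Sun

Letter goes p, q, r, s, t, u, v → w (letters move forward 1 place in the alphabet).
Second component — each term is the sum of the two before it: 2, 4, 6, 10, 16, 26, 42 → 68.
For the day, runs through the weekdays Mon→Sun: Sun, Mon, Tue, Wed, Thu, Fri, Sat → Sun.
So the next code is w/68/Sun.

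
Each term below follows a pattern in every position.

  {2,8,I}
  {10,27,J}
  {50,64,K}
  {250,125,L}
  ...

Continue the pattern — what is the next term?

First part — ×5 each step: 2, 10, 50, 250 → 1250.
Second part goes 8, 27, 64, 125 → 216 (perfect cubes: 2³, 3³, 4³, …).
Letter: letters move forward 1 place in the alphabet; I, J, K, L → M.
Combining the parts gives {1250,216,M}.

{1250,216,M}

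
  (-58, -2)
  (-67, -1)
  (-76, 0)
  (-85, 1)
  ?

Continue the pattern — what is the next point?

For the first component, −9 each step: -58, -67, -76, -85 → -94.
For the second component, +1 each step: -2, -1, 0, 1 → 2.
Combining the parts gives (-94, 2).

(-94, 2)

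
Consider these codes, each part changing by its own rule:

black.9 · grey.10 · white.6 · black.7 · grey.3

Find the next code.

Shade goes black, grey, white, black, grey → white (repeats black → grey → white).
Second component goes 9, 10, 6, 7, 3 → 4 (alternating steps +1, −4, +1, −4, …).
So the next code is white.4.

white.4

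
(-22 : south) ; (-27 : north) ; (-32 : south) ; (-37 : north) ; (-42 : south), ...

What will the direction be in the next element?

north

Direction: south, north, south, north, south → north (alternates south ↔ north).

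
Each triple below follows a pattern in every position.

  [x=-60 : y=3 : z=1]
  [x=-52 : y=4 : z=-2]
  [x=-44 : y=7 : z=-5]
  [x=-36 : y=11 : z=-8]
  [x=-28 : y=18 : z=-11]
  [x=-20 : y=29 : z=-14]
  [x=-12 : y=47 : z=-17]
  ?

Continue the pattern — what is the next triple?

[x=-4 : y=76 : z=-20]

X goes -60, -52, -44, -36, -28, -20, -12 → -4 (+8 each step).
For the y, each term is the sum of the two before it: 3, 4, 7, 11, 18, 29, 47 → 76.
Z: −3 each step, so 1, -2, -5, -8, -11, -14, -17 → -20.
Putting it together: [x=-4 : y=76 : z=-20].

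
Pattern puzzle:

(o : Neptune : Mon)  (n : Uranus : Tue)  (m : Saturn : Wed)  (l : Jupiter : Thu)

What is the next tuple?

(k : Mars : Fri)

Letter: letters move back 1 place in the alphabet, so o, n, m, l → k.
For the planet, runs backward through the planets Mercury→Neptune: Neptune, Uranus, Saturn, Jupiter → Mars.
For the day, runs through the weekdays Mon→Sun: Mon, Tue, Wed, Thu → Fri.
Putting it together: (k : Mars : Fri).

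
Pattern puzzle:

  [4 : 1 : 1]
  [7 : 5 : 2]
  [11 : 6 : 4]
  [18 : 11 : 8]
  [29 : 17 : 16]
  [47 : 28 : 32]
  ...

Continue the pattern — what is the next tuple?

First value: each term is the sum of the two before it, so 4, 7, 11, 18, 29, 47 → 76.
For the second value, each term is the sum of the two before it: 1, 5, 6, 11, 17, 28 → 45.
Third value: ×2 each step, so 1, 2, 4, 8, 16, 32 → 64.
Combining the parts gives [76 : 45 : 64].

[76 : 45 : 64]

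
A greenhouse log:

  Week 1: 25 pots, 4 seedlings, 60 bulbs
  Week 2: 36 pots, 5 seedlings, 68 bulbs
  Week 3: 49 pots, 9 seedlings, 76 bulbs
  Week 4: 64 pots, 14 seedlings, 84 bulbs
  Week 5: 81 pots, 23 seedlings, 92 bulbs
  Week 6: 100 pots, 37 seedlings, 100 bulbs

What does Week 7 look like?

Pots: 25, 36, 49, 64, 81, 100 → 121 (perfect squares: 5², 6², 7², …).
Seedlings — each term is the sum of the two before it: 4, 5, 9, 14, 23, 37 → 60.
Bulbs — +8 each step: 60, 68, 76, 84, 92, 100 → 108.
So the next row is 121 pots, 60 seedlings, 108 bulbs.

121 pots, 60 seedlings, 108 bulbs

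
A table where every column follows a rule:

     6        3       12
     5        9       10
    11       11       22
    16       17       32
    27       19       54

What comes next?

First component: each term is the sum of the two before it; 6, 5, 11, 16, 27 → 43.
For the second component, alternating steps +6, +2, +6, +2, …: 3, 9, 11, 17, 19 → 25.
For the third component, always 2 × the first component: 12, 10, 22, 32, 54 → 86.
So the next line is 43  25  86.

43  25  86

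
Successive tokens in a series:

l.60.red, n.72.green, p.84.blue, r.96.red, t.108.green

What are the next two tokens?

Letter — letters move forward 2 places in the alphabet: l, n, p, r, t → v → x.
Second component goes 60, 72, 84, 96, 108 → 120 → 132 (+12 each step).
Colour: repeats red → green → blue, so red, green, blue, red, green → blue → red.
Putting the parts together: v.120.blue and then x.132.red.

v.120.blue then x.132.red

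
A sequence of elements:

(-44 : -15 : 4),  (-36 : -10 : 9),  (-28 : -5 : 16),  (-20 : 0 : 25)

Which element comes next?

First slot: +8 each step, so -44, -36, -28, -20 → -12.
Second slot: -15, -10, -5, 0 → 5 (+5 each step).
Third slot: 4, 9, 16, 25 → 36 (perfect squares: 2², 3², 4², …).
Combining the parts gives (-12 : 5 : 36).

(-12 : 5 : 36)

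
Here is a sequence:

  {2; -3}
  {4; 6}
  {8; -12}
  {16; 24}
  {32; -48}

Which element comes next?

{64; 96}

First coordinate: ×2 each step; 2, 4, 8, 16, 32 → 64.
Second coordinate: ×(-2) each step; -3, 6, -12, 24, -48 → 96.
Combining the parts gives {64; 96}.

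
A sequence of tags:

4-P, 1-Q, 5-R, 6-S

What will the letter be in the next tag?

T

Letter goes P, Q, R, S → T (letters move forward 1 place in the alphabet).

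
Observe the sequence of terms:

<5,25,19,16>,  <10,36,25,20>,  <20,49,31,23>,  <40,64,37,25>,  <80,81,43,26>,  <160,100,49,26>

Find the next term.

First component: ×2 each step, so 5, 10, 20, 40, 80, 160 → 320.
Second component: perfect squares: 5², 6², 7², …, so 25, 36, 49, 64, 81, 100 → 121.
Third component: 19, 25, 31, 37, 43, 49 → 55 (+6 each step).
For the fourth component, differences are 4, 3, 2, … (decreasing by 1 each time): 16, 20, 23, 25, 26, 26 → 25.
Putting it together: <320,121,55,25>.

<320,121,55,25>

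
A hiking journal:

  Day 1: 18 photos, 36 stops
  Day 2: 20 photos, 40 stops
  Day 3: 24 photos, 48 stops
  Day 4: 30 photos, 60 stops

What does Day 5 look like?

Photos: differences are 2, 4, 6, … (increasing by 2 each time), so 18, 20, 24, 30 → 38.
Stops: 36, 40, 48, 60 → 76 (always 2 × the photos).
So the next row is 38 photos, 76 stops.

38 photos, 76 stops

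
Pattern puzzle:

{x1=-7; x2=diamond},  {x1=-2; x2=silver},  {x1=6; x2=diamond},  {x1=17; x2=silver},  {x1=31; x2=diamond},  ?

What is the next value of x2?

silver

For the x2, alternates diamond ↔ silver: diamond, silver, diamond, silver, diamond → silver.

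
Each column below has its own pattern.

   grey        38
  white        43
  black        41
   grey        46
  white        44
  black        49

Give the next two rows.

Shade: repeats grey → white → black; grey, white, black, grey, white, black → grey → white.
Second component: 38, 43, 41, 46, 44, 49 → 47 → 52 (alternating steps +5, −2, +5, −2, …).
So the next two rows are grey  47 and white  52.

grey  47; white  52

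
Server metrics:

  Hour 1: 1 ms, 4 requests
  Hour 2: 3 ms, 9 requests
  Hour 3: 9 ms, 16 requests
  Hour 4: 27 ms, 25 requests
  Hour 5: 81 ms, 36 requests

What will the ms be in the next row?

Ms — ×3 each step: 1, 3, 9, 27, 81 → 243.

243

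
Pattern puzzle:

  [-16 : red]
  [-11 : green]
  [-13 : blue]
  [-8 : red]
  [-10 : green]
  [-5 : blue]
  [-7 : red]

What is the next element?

First value: alternating steps +5, −2, +5, −2, …; -16, -11, -13, -8, -10, -5, -7 → -2.
Colour: repeats red → green → blue, so red, green, blue, red, green, blue, red → green.
So the next element is [-2 : green].

[-2 : green]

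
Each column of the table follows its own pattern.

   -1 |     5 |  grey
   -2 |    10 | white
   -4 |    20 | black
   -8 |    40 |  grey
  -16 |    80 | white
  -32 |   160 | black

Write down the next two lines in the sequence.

-64  320  grey; -128  640  white

First component goes -1, -2, -4, -8, -16, -32 → -64 → -128 (×2 each step).
Second component goes 5, 10, 20, 40, 80, 160 → 320 → 640 (×2 each step).
Shade: grey, white, black, grey, white, black → grey → white (repeats grey → white → black).
Putting the parts together: -64  320  grey and then -128  640  white.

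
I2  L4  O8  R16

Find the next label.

U32

Letter: letters move forward 3 places in the alphabet; I, L, O, R → U.
Second component: 2, 4, 8, 16 → 32 (×2 each step).
Putting it together: U32.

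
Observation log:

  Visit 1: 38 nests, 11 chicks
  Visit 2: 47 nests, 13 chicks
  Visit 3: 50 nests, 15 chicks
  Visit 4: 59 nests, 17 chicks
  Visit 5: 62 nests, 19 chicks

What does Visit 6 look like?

Nests: alternating steps +9, +3, +9, +3, …, so 38, 47, 50, 59, 62 → 71.
Chicks: +2 each step, so 11, 13, 15, 17, 19 → 21.
So the next line is 71 nests, 21 chicks.

71 nests, 21 chicks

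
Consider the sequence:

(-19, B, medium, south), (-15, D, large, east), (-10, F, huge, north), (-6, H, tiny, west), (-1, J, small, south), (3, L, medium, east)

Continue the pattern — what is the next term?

(8, N, large, north)

First value: alternating steps +4, +5, +4, +5, …, so -19, -15, -10, -6, -1, 3 → 8.
Letter: letters move forward 2 places in the alphabet, so B, D, F, H, J, L → N.
For the size, repeats medium → large → huge → tiny → small: medium, large, huge, tiny, small, medium → large.
Direction goes south, east, north, west, south, east → north (repeats south → east → north → west).
So the next term is (8, N, large, north).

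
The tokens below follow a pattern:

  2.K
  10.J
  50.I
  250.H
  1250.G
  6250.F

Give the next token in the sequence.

31250.E

First component: ×5 each step; 2, 10, 50, 250, 1250, 6250 → 31250.
For the letter, letters move back 1 place in the alphabet: K, J, I, H, G, F → E.
So the next token is 31250.E.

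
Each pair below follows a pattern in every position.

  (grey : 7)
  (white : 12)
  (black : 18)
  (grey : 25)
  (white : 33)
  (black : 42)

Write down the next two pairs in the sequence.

Shade: grey, white, black, grey, white, black → grey → white (repeats grey → white → black).
For the second coordinate, differences are 5, 6, 7, … (increasing by 1 each time): 7, 12, 18, 25, 33, 42 → 52 → 63.
Putting the parts together: (grey : 52) and then (white : 63).

(grey : 52), (white : 63)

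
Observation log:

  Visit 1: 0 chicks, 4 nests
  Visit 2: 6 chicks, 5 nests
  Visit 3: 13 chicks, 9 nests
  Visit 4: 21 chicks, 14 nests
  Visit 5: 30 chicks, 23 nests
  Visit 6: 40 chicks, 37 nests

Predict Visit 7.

Chicks: 0, 6, 13, 21, 30, 40 → 51 (differences are 6, 7, 8, … (increasing by 1 each time)).
For the nests, each term is the sum of the two before it: 4, 5, 9, 14, 23, 37 → 60.
So the next row is 51 chicks, 60 nests.

51 chicks, 60 nests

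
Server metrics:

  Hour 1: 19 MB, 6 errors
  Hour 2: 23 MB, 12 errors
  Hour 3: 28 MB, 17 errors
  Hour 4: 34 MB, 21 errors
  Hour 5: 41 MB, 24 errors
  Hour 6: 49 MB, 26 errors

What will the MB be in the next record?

MB: 19, 23, 28, 34, 41, 49 → 58 (differences are 4, 5, 6, … (increasing by 1 each time)).

58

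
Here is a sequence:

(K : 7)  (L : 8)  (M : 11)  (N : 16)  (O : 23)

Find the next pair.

(P : 32)

Letter: K, L, M, N, O → P (letters move forward 1 place in the alphabet).
Second coordinate: 7, 8, 11, 16, 23 → 32 (differences are 1, 3, 5, … (increasing by 2 each time)).
Putting it together: (P : 32).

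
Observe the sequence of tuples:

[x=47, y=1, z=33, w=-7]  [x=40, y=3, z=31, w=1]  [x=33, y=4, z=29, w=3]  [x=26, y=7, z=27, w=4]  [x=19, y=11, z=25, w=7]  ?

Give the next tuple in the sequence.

X: −7 each step; 47, 40, 33, 26, 19 → 12.
Y: each term is the sum of the two before it, so 1, 3, 4, 7, 11 → 18.
Z goes 33, 31, 29, 27, 25 → 23 (−2 each step).
W: -7, 1, 3, 4, 7 → 11 (always the previous value of the y).
So the next tuple is [x=12, y=18, z=23, w=11].

[x=12, y=18, z=23, w=11]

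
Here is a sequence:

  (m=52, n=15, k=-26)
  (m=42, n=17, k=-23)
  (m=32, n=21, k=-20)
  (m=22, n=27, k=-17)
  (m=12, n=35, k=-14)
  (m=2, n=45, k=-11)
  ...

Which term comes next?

M goes 52, 42, 32, 22, 12, 2 → -8 (−10 each step).
N: 15, 17, 21, 27, 35, 45 → 57 (differences are 2, 4, 6, … (increasing by 2 each time)).
K — +3 each step: -26, -23, -20, -17, -14, -11 → -8.
Combining the parts gives (m=-8, n=57, k=-8).

(m=-8, n=57, k=-8)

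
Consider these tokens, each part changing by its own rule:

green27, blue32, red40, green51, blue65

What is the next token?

red82

Colour: green, blue, red, green, blue → red (repeats green → blue → red).
Second component: differences are 5, 8, 11, … (increasing by 3 each time); 27, 32, 40, 51, 65 → 82.
Putting it together: red82.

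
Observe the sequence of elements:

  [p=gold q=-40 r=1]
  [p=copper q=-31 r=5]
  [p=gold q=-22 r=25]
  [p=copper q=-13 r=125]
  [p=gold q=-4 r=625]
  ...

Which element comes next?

P: alternates gold ↔ copper, so gold, copper, gold, copper, gold → copper.
Q: +9 each step; -40, -31, -22, -13, -4 → 5.
R: 1, 5, 25, 125, 625 → 3125 (×5 each step).
Combining the parts gives [p=copper q=5 r=3125].

[p=copper q=5 r=3125]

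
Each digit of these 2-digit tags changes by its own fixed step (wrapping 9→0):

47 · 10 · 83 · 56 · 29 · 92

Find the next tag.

For the first digit, −3 each step, mod 10: 4, 1, 8, 5, 2, 9 → 6.
Second digit: +3 each step, mod 10; 7, 0, 3, 6, 9, 2 → 5.
Combining the parts gives 65.

65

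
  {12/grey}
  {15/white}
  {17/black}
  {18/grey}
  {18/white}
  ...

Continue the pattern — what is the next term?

{17/black}

First part: differences are 3, 2, 1, … (decreasing by 1 each time), so 12, 15, 17, 18, 18 → 17.
Shade: repeats grey → white → black, so grey, white, black, grey, white → black.
So the next term is {17/black}.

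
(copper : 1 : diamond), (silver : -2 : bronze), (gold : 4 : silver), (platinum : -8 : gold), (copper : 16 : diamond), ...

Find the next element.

For the metal, repeats copper → silver → gold → platinum: copper, silver, gold, platinum, copper → silver.
Second value goes 1, -2, 4, -8, 16 → -32 (×(-2) each step).
For the rank, repeats diamond → bronze → silver → gold: diamond, bronze, silver, gold, diamond → bronze.
So the next element is (silver : -32 : bronze).

(silver : -32 : bronze)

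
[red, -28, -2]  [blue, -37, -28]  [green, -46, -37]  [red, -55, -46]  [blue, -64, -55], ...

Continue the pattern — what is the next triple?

Colour — repeats red → blue → green: red, blue, green, red, blue → green.
Second entry — −9 each step: -28, -37, -46, -55, -64 → -73.
For the third entry, always the previous value of the second entry: -2, -28, -37, -46, -55 → -64.
Putting it together: [green, -73, -64].

[green, -73, -64]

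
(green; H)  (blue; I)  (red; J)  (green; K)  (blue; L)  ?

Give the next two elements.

Colour: green, blue, red, green, blue → red → green (repeats green → blue → red).
Letter goes H, I, J, K, L → M → N (letters move forward 1 place in the alphabet).
Putting the parts together: (red; M) and then (green; N).

(red; M), (green; N)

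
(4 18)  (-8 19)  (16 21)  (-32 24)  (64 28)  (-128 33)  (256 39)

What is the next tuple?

First part: ×(-2) each step; 4, -8, 16, -32, 64, -128, 256 → -512.
Second part goes 18, 19, 21, 24, 28, 33, 39 → 46 (differences are 1, 2, 3, … (increasing by 1 each time)).
So the next tuple is (-512 46).

(-512 46)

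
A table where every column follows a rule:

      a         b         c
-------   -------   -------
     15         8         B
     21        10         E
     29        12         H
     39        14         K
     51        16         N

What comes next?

65  18  Q

For the column a, differences are 6, 8, 10, … (increasing by 2 each time): 15, 21, 29, 39, 51 → 65.
For the column b, +2 each step: 8, 10, 12, 14, 16 → 18.
Column c: B, E, H, K, N → Q (letters move forward 3 places in the alphabet).
Putting it together: 65  18  Q.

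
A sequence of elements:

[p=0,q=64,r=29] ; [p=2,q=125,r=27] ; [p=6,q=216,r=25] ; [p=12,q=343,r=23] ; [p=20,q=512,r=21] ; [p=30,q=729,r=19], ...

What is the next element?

P: differences are 2, 4, 6, … (increasing by 2 each time); 0, 2, 6, 12, 20, 30 → 42.
Q: 64, 125, 216, 343, 512, 729 → 1000 (perfect cubes: 4³, 5³, 6³, …).
R — −2 each step: 29, 27, 25, 23, 21, 19 → 17.
So the next element is [p=42,q=1000,r=17].

[p=42,q=1000,r=17]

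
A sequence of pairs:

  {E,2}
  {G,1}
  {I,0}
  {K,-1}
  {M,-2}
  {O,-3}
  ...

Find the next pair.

Letter: letters move forward 2 places in the alphabet, so E, G, I, K, M, O → Q.
Second part: −1 each step; 2, 1, 0, -1, -2, -3 → -4.
Combining the parts gives {Q,-4}.

{Q,-4}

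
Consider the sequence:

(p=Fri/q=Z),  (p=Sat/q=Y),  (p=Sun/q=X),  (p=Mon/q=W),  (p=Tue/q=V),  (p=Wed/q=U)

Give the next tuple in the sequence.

(p=Thu/q=T)

P: runs through the weekdays Mon→Sun, so Fri, Sat, Sun, Mon, Tue, Wed → Thu.
Q: letters move back 1 place in the alphabet; Z, Y, X, W, V, U → T.
Combining the parts gives (p=Thu/q=T).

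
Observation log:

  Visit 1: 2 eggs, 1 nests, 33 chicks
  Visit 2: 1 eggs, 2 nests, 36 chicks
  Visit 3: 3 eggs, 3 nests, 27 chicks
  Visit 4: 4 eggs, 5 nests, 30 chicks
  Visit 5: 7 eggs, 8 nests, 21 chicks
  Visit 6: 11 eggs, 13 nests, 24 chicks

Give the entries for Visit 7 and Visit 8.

Eggs: each term is the sum of the two before it, so 2, 1, 3, 4, 7, 11 → 18 → 29.
Nests goes 1, 2, 3, 5, 8, 13 → 21 → 34 (each term is the sum of the two before it).
Chicks — alternating steps +3, −9, +3, −9, …: 33, 36, 27, 30, 21, 24 → 15 → 18.
Putting the parts together: 18 eggs, 21 nests, 15 chicks and then 29 eggs, 34 nests, 18 chicks.

18 eggs, 21 nests, 15 chicks; 29 eggs, 34 nests, 18 chicks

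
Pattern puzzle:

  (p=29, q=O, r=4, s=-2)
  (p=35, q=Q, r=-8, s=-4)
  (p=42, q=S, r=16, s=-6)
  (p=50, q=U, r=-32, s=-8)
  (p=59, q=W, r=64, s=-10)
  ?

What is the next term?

P goes 29, 35, 42, 50, 59 → 69 (differences are 6, 7, 8, … (increasing by 1 each time)).
For the q, letters move forward 2 places in the alphabet: O, Q, S, U, W → Y.
R — ×(-2) each step: 4, -8, 16, -32, 64 → -128.
S goes -2, -4, -6, -8, -10 → -12 (−2 each step).
Putting it together: (p=69, q=Y, r=-128, s=-12).

(p=69, q=Y, r=-128, s=-12)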